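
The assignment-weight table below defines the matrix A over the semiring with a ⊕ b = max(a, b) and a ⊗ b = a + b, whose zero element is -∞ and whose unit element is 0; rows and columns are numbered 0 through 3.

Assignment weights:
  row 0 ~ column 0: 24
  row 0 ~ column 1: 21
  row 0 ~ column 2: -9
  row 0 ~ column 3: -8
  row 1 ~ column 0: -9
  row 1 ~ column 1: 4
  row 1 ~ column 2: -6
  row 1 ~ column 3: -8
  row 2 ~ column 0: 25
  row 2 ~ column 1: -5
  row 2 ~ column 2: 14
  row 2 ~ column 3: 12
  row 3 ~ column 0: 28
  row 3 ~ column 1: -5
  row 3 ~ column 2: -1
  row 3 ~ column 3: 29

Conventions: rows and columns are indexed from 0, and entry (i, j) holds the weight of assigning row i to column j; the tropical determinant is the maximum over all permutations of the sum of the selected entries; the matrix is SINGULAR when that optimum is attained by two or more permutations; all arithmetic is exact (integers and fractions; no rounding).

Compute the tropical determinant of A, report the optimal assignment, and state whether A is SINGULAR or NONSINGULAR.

σ = (0, 1, 2, 3): 24 + 4 + 14 + 29 = 71
σ = (0, 1, 3, 2): 24 + 4 + 12 + (-1) = 39
σ = (0, 2, 1, 3): 24 + (-6) + (-5) + 29 = 42
σ = (0, 2, 3, 1): 24 + (-6) + 12 + (-5) = 25
σ = (0, 3, 1, 2): 24 + (-8) + (-5) + (-1) = 10
σ = (0, 3, 2, 1): 24 + (-8) + 14 + (-5) = 25
σ = (1, 0, 2, 3): 21 + (-9) + 14 + 29 = 55
σ = (1, 0, 3, 2): 21 + (-9) + 12 + (-1) = 23
σ = (1, 2, 0, 3): 21 + (-6) + 25 + 29 = 69
σ = (1, 2, 3, 0): 21 + (-6) + 12 + 28 = 55
σ = (1, 3, 0, 2): 21 + (-8) + 25 + (-1) = 37
σ = (1, 3, 2, 0): 21 + (-8) + 14 + 28 = 55
σ = (2, 0, 1, 3): (-9) + (-9) + (-5) + 29 = 6
σ = (2, 0, 3, 1): (-9) + (-9) + 12 + (-5) = -11
σ = (2, 1, 0, 3): (-9) + 4 + 25 + 29 = 49
σ = (2, 1, 3, 0): (-9) + 4 + 12 + 28 = 35
σ = (2, 3, 0, 1): (-9) + (-8) + 25 + (-5) = 3
σ = (2, 3, 1, 0): (-9) + (-8) + (-5) + 28 = 6
σ = (3, 0, 1, 2): (-8) + (-9) + (-5) + (-1) = -23
σ = (3, 0, 2, 1): (-8) + (-9) + 14 + (-5) = -8
σ = (3, 1, 0, 2): (-8) + 4 + 25 + (-1) = 20
σ = (3, 1, 2, 0): (-8) + 4 + 14 + 28 = 38
σ = (3, 2, 0, 1): (-8) + (-6) + 25 + (-5) = 6
σ = (3, 2, 1, 0): (-8) + (-6) + (-5) + 28 = 9
Optimal value attained by: σ = (0, 1, 2, 3).
Answer: det⊕(A) = 71; verdict: NONSINGULAR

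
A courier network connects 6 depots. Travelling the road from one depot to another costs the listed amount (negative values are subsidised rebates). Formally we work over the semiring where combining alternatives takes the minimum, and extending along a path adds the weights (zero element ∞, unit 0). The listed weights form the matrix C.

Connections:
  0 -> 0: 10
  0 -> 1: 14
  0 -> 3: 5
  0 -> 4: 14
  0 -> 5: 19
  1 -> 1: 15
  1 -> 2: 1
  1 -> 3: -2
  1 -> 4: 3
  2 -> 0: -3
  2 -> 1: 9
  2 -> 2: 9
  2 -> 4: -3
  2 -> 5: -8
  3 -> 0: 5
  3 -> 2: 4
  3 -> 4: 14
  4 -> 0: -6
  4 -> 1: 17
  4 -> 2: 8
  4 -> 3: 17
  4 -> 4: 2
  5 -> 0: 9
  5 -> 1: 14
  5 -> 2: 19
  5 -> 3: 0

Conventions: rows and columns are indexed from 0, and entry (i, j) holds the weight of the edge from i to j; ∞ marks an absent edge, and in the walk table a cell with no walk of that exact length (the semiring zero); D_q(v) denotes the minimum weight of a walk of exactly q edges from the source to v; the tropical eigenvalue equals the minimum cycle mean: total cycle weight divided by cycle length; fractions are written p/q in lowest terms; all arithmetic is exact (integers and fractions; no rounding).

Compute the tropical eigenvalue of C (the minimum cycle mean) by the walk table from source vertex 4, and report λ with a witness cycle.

q=0: [∞, ∞, ∞, ∞, 0, ∞]
q=1: [-6, 17, 8, 17, 2, ∞]
q=2: [-4, 8, 10, -1, 4, 0]
q=3: [-2, 10, 3, 0, 6, 2]
q=4: [0, 12, 4, 2, 0, -5]
q=5: [-6, 9, 6, -5, 1, -4]
q=6: [-5, 8, -1, -4, 3, -2]
Optimal cycle mean attained by: cycle 2->5->3->2, total (-8) + 0 + 4, length 3.
Answer: λ = -4/3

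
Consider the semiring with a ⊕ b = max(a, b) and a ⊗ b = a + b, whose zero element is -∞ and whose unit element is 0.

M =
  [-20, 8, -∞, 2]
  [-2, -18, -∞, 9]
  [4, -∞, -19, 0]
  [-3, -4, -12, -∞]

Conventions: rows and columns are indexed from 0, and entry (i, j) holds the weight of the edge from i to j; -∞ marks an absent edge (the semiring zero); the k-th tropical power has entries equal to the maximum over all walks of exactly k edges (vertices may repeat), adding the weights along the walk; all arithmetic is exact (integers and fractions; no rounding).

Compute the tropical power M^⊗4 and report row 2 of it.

M^⊗2:
  [6, -2, -10, 17]
  [6, 6, -3, 0]
  [-3, 12, -12, 6]
  [-6, 5, -31, 5]
M^⊗3:
  [14, 14, 5, 8]
  [4, 14, -12, 15]
  [10, 5, -6, 21]
  [3, 2, -7, 14]
M^⊗4:
  [12, 22, -4, 23]
  [12, 12, 3, 23]
  [18, 18, 9, 14]
  [11, 11, 2, 11]
Answer: row 2 of M^⊗4 = [18, 18, 9, 14]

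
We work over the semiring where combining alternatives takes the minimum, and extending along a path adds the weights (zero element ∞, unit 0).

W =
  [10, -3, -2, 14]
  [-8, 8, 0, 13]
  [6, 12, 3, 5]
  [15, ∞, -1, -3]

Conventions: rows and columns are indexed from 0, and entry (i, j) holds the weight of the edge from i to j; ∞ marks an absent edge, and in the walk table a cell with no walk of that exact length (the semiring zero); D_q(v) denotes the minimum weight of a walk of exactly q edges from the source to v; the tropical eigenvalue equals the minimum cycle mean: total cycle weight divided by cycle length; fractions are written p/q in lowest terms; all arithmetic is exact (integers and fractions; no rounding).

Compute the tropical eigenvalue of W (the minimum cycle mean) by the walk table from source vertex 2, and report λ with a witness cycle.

q=0: [∞, ∞, 0, ∞]
q=1: [6, 12, 3, 5]
q=2: [4, 3, 4, 2]
q=3: [-5, 1, 1, -1]
q=4: [-7, -8, -7, -4]
Optimal cycle mean attained by: cycle 0->1->0, total (-3) + (-8), length 2.
Answer: λ = -11/2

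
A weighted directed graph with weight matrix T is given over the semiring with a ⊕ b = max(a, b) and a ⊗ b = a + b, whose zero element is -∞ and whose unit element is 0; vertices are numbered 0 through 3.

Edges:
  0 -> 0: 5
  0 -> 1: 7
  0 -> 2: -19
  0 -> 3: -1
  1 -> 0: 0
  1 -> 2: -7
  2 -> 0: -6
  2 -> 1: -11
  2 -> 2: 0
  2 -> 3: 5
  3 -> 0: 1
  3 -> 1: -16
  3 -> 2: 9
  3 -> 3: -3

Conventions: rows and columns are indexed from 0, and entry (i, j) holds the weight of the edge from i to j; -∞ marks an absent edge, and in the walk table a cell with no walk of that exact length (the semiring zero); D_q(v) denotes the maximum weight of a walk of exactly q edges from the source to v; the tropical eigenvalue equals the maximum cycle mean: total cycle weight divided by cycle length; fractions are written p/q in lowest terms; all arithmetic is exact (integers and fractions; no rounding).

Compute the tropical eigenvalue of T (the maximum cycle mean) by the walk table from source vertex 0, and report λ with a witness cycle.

q=0: [0, -∞, -∞, -∞]
q=1: [5, 7, -19, -1]
q=2: [10, 12, 8, 4]
q=3: [15, 17, 13, 13]
q=4: [20, 22, 22, 18]
Optimal cycle mean attained by: cycle 2->3->2, total 5 + 9, length 2.
Answer: λ = 7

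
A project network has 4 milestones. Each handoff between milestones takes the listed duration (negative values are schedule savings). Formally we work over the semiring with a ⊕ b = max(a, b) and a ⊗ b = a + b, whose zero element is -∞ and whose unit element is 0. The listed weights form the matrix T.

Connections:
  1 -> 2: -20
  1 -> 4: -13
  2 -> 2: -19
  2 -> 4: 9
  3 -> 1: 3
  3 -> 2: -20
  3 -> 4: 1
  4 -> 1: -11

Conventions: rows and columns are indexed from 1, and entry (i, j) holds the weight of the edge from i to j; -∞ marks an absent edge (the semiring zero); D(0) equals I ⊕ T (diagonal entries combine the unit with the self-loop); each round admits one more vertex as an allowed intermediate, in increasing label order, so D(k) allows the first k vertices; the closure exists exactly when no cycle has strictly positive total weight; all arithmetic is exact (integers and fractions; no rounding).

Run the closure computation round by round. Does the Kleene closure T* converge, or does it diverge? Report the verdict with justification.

D(0):
  [0, -20, -∞, -13]
  [-∞, 0, -∞, 9]
  [3, -20, 0, 1]
  [-11, -∞, -∞, 0]
D(1):
  [0, -20, -∞, -13]
  [-∞, 0, -∞, 9]
  [3, -17, 0, 1]
  [-11, -31, -∞, 0]
D(2):
  [0, -20, -∞, -11]
  [-∞, 0, -∞, 9]
  [3, -17, 0, 1]
  [-11, -31, -∞, 0]
D(3):
  [0, -20, -∞, -11]
  [-∞, 0, -∞, 9]
  [3, -17, 0, 1]
  [-11, -31, -∞, 0]
D(4):
  [0, -20, -∞, -11]
  [-2, 0, -∞, 9]
  [3, -17, 0, 1]
  [-11, -31, -∞, 0]
Key observation: every diagonal entry stays at the unit through all rounds, so no improving cycle exists.
Answer: CONVERGES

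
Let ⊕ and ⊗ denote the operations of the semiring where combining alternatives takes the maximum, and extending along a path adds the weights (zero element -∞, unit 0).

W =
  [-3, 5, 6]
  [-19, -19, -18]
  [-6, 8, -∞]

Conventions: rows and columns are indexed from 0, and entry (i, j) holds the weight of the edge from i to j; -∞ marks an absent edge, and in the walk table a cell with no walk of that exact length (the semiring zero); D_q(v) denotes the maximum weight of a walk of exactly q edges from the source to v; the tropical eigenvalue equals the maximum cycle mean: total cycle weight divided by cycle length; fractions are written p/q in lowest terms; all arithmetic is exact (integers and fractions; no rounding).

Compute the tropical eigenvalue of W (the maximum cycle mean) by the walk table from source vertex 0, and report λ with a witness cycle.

q=0: [0, -∞, -∞]
q=1: [-3, 5, 6]
q=2: [0, 14, 3]
q=3: [-3, 11, 6]
Optimal cycle mean attained by: cycle 0->2->0, total 6 + (-6), length 2.
Answer: λ = 0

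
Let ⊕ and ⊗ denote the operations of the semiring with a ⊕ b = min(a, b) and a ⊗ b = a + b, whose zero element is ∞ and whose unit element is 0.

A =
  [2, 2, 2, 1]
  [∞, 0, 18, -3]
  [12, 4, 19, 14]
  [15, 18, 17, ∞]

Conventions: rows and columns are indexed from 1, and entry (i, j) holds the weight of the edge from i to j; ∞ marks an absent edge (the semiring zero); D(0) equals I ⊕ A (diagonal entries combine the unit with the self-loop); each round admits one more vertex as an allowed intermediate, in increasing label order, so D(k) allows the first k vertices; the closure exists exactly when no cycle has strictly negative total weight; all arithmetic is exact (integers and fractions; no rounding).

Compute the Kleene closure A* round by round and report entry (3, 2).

D(0):
  [0, 2, 2, 1]
  [∞, 0, 18, -3]
  [12, 4, 0, 14]
  [15, 18, 17, 0]
D(1):
  [0, 2, 2, 1]
  [∞, 0, 18, -3]
  [12, 4, 0, 13]
  [15, 17, 17, 0]
D(2):
  [0, 2, 2, -1]
  [∞, 0, 18, -3]
  [12, 4, 0, 1]
  [15, 17, 17, 0]
D(3):
  [0, 2, 2, -1]
  [30, 0, 18, -3]
  [12, 4, 0, 1]
  [15, 17, 17, 0]
D(4):
  [0, 2, 2, -1]
  [12, 0, 14, -3]
  [12, 4, 0, 1]
  [15, 17, 17, 0]
Answer: A*[3][2] = 4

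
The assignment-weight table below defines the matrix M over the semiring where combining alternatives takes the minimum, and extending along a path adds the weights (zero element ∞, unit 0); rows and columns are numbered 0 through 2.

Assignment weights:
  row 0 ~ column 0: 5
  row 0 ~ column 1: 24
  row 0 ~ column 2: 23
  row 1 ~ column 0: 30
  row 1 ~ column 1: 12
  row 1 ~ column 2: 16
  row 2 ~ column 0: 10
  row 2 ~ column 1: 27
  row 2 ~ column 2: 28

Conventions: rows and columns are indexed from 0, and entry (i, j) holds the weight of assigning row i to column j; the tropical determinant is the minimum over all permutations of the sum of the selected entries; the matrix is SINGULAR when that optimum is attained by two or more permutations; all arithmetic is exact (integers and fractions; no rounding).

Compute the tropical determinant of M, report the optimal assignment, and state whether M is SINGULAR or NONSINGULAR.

σ = (0, 1, 2): 5 + 12 + 28 = 45
σ = (0, 2, 1): 5 + 16 + 27 = 48
σ = (1, 0, 2): 24 + 30 + 28 = 82
σ = (1, 2, 0): 24 + 16 + 10 = 50
σ = (2, 0, 1): 23 + 30 + 27 = 80
σ = (2, 1, 0): 23 + 12 + 10 = 45
Optimal value attained by: σ = (0, 1, 2).
Answer: det⊕(M) = 45; verdict: SINGULAR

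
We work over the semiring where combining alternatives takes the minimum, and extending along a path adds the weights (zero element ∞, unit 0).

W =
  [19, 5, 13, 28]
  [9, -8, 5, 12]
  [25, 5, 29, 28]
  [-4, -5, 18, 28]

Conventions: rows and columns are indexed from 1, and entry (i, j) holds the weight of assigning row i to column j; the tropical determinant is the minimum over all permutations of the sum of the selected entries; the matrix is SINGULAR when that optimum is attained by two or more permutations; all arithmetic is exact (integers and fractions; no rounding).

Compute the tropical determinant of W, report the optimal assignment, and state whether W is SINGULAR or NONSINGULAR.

σ = (1, 2, 3, 4): 19 + (-8) + 29 + 28 = 68
σ = (1, 2, 4, 3): 19 + (-8) + 28 + 18 = 57
σ = (1, 3, 2, 4): 19 + 5 + 5 + 28 = 57
σ = (1, 3, 4, 2): 19 + 5 + 28 + (-5) = 47
σ = (1, 4, 2, 3): 19 + 12 + 5 + 18 = 54
σ = (1, 4, 3, 2): 19 + 12 + 29 + (-5) = 55
σ = (2, 1, 3, 4): 5 + 9 + 29 + 28 = 71
σ = (2, 1, 4, 3): 5 + 9 + 28 + 18 = 60
σ = (2, 3, 1, 4): 5 + 5 + 25 + 28 = 63
σ = (2, 3, 4, 1): 5 + 5 + 28 + (-4) = 34
σ = (2, 4, 1, 3): 5 + 12 + 25 + 18 = 60
σ = (2, 4, 3, 1): 5 + 12 + 29 + (-4) = 42
σ = (3, 1, 2, 4): 13 + 9 + 5 + 28 = 55
σ = (3, 1, 4, 2): 13 + 9 + 28 + (-5) = 45
σ = (3, 2, 1, 4): 13 + (-8) + 25 + 28 = 58
σ = (3, 2, 4, 1): 13 + (-8) + 28 + (-4) = 29
σ = (3, 4, 1, 2): 13 + 12 + 25 + (-5) = 45
σ = (3, 4, 2, 1): 13 + 12 + 5 + (-4) = 26
σ = (4, 1, 2, 3): 28 + 9 + 5 + 18 = 60
σ = (4, 1, 3, 2): 28 + 9 + 29 + (-5) = 61
σ = (4, 2, 1, 3): 28 + (-8) + 25 + 18 = 63
σ = (4, 2, 3, 1): 28 + (-8) + 29 + (-4) = 45
σ = (4, 3, 1, 2): 28 + 5 + 25 + (-5) = 53
σ = (4, 3, 2, 1): 28 + 5 + 5 + (-4) = 34
Optimal value attained by: σ = (3, 4, 2, 1).
Answer: det⊕(W) = 26; verdict: NONSINGULAR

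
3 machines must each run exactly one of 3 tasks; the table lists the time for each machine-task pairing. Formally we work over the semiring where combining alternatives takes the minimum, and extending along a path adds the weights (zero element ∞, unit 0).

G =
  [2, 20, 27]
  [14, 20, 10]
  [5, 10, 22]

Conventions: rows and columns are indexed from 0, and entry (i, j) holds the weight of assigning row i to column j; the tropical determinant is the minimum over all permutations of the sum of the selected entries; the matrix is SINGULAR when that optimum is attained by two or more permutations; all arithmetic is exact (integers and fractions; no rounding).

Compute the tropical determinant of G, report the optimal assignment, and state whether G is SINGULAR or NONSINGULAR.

σ = (0, 1, 2): 2 + 20 + 22 = 44
σ = (0, 2, 1): 2 + 10 + 10 = 22
σ = (1, 0, 2): 20 + 14 + 22 = 56
σ = (1, 2, 0): 20 + 10 + 5 = 35
σ = (2, 0, 1): 27 + 14 + 10 = 51
σ = (2, 1, 0): 27 + 20 + 5 = 52
Optimal value attained by: σ = (0, 2, 1).
Answer: det⊕(G) = 22; verdict: NONSINGULAR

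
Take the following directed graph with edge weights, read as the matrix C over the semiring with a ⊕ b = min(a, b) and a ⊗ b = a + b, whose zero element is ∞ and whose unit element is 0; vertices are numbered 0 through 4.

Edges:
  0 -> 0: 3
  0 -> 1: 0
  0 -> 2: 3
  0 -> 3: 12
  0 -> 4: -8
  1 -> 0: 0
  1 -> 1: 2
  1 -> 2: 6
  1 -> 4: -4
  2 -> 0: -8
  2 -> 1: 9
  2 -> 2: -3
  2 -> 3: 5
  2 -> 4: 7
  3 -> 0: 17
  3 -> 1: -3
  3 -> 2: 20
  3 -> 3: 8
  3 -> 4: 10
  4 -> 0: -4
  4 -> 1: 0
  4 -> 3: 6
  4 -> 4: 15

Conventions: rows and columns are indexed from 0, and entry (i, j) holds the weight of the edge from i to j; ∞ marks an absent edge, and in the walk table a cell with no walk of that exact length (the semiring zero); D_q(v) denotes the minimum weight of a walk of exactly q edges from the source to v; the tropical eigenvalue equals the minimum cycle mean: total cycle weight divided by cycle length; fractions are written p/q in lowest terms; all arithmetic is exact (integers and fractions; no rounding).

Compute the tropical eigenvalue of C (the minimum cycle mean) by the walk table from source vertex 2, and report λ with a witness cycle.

q=0: [∞, ∞, 0, ∞, ∞]
q=1: [-8, 9, -3, 5, 7]
q=2: [-11, -8, -6, 2, -16]
q=3: [-20, -16, -9, -10, -19]
q=4: [-23, -20, -17, -13, -28]
q=5: [-32, -28, -20, -22, -31]
Optimal cycle mean attained by: cycle 0->4->0, total (-8) + (-4), length 2.
Answer: λ = -6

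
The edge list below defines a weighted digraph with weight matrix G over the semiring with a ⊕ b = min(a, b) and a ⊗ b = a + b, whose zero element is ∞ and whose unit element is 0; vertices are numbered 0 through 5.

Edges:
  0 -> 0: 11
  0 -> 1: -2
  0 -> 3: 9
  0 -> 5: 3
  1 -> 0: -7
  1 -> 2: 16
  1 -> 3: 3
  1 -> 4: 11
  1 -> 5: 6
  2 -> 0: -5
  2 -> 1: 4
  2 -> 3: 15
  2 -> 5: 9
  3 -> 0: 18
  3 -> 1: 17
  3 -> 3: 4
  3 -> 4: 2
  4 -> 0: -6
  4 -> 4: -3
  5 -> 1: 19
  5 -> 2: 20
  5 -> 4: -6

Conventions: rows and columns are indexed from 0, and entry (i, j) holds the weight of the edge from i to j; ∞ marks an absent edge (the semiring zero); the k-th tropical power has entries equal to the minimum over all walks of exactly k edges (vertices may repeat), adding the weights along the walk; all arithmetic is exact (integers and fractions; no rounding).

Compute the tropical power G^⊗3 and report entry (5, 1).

G^⊗2:
  [-9, 9, 14, 1, -3, 4]
  [4, -9, 26, 2, 0, -4]
  [-3, -7, 20, 4, 3, -2]
  [-4, 16, 33, 8, -1, 21]
  [-9, -8, ∞, 3, -6, -3]
  [-12, 24, 35, 22, -9, 25]
G^⊗3:
  [-9, -11, 24, 0, -6, -6]
  [-16, 2, 7, -6, -10, -3]
  [-14, -5, 9, -4, -8, -1]
  [-7, -6, 32, 5, -4, -1]
  [-15, -11, 8, -5, -9, -6]
  [-15, -14, 40, -3, -12, -9]
Key observation: the optimum is the walk 5->4->0->1, with weight (-6) + (-6) + (-2) = -14.
Optimal value attained by: walk 5->4->0->1.
Answer: (G^⊗3)[5][1] = -14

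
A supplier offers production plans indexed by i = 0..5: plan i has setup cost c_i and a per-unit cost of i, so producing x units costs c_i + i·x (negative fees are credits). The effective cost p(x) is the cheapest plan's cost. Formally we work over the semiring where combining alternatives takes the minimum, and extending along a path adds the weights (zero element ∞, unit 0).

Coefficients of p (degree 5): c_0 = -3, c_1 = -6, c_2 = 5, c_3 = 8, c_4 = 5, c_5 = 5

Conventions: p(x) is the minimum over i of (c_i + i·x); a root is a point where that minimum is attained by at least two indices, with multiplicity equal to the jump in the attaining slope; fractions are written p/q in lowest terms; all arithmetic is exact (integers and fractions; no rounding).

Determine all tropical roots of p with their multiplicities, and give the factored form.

hull edge (i=0, c=-3) to (i=1, c=-6): slope -3, span 1
hull edge (i=1, c=-6) to (i=5, c=5): slope 11/4, span 4
Factored form: p(x) = 5 ⊗ (x ⊕ (-11/4)) ⊗ (x ⊕ (-11/4)) ⊗ (x ⊕ (-11/4)) ⊗ (x ⊕ (-11/4)) ⊗ (x ⊕ 3)
Answer: roots = -11/4 (mult 4), 3 (mult 1)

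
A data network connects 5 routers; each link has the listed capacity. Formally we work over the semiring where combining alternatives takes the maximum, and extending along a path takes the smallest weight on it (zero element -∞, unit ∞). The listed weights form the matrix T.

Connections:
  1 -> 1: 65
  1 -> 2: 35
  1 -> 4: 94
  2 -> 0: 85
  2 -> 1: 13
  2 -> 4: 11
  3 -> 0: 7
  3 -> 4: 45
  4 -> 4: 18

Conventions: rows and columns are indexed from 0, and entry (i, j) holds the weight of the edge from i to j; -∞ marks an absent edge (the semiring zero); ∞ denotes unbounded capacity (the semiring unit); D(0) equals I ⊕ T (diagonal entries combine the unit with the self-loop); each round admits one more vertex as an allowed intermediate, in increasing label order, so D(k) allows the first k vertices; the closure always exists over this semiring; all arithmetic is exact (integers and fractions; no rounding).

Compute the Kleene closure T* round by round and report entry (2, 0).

D(0):
  [∞, -∞, -∞, -∞, -∞]
  [-∞, ∞, 35, -∞, 94]
  [85, 13, ∞, -∞, 11]
  [7, -∞, -∞, ∞, 45]
  [-∞, -∞, -∞, -∞, ∞]
D(1):
  [∞, -∞, -∞, -∞, -∞]
  [-∞, ∞, 35, -∞, 94]
  [85, 13, ∞, -∞, 11]
  [7, -∞, -∞, ∞, 45]
  [-∞, -∞, -∞, -∞, ∞]
D(2):
  [∞, -∞, -∞, -∞, -∞]
  [-∞, ∞, 35, -∞, 94]
  [85, 13, ∞, -∞, 13]
  [7, -∞, -∞, ∞, 45]
  [-∞, -∞, -∞, -∞, ∞]
D(3):
  [∞, -∞, -∞, -∞, -∞]
  [35, ∞, 35, -∞, 94]
  [85, 13, ∞, -∞, 13]
  [7, -∞, -∞, ∞, 45]
  [-∞, -∞, -∞, -∞, ∞]
D(4):
  [∞, -∞, -∞, -∞, -∞]
  [35, ∞, 35, -∞, 94]
  [85, 13, ∞, -∞, 13]
  [7, -∞, -∞, ∞, 45]
  [-∞, -∞, -∞, -∞, ∞]
D(5):
  [∞, -∞, -∞, -∞, -∞]
  [35, ∞, 35, -∞, 94]
  [85, 13, ∞, -∞, 13]
  [7, -∞, -∞, ∞, 45]
  [-∞, -∞, -∞, -∞, ∞]
Answer: T*[2][0] = 85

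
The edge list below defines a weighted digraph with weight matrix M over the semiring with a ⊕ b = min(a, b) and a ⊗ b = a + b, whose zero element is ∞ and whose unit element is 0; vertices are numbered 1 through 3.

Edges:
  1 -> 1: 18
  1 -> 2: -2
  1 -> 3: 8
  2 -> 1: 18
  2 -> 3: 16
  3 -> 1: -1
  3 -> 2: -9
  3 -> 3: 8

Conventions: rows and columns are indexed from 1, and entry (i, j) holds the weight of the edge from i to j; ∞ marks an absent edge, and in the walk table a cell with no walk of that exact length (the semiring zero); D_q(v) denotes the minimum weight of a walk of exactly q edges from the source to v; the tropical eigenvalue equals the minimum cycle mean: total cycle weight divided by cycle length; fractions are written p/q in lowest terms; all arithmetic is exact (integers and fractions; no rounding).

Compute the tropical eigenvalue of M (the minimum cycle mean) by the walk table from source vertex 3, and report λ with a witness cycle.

q=0: [∞, ∞, 0]
q=1: [-1, -9, 8]
q=2: [7, -3, 7]
q=3: [6, -2, 13]
Optimal cycle mean attained by: cycle 1->3->1, total 8 + (-1), length 2.
Answer: λ = 7/2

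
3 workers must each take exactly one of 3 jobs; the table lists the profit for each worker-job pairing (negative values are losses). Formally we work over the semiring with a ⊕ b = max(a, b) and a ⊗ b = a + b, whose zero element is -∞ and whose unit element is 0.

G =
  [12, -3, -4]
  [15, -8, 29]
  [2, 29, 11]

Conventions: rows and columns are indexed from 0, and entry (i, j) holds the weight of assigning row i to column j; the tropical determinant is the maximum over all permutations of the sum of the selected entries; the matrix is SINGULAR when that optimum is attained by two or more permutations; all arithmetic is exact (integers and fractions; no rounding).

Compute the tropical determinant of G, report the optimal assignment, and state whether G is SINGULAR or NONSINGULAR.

σ = (0, 1, 2): 12 + (-8) + 11 = 15
σ = (0, 2, 1): 12 + 29 + 29 = 70
σ = (1, 0, 2): (-3) + 15 + 11 = 23
σ = (1, 2, 0): (-3) + 29 + 2 = 28
σ = (2, 0, 1): (-4) + 15 + 29 = 40
σ = (2, 1, 0): (-4) + (-8) + 2 = -10
Optimal value attained by: σ = (0, 2, 1).
Answer: det⊕(G) = 70; verdict: NONSINGULAR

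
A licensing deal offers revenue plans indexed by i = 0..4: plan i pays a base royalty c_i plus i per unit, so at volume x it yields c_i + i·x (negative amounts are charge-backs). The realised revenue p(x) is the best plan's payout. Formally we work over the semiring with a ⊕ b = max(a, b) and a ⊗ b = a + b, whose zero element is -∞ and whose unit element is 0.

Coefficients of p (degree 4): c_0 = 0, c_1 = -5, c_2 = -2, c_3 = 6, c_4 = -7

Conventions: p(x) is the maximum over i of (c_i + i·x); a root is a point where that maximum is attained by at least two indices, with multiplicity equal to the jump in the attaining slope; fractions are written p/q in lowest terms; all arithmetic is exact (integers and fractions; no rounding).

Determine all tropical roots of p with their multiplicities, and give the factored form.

hull edge (i=0, c=0) to (i=3, c=6): slope 2, span 3
hull edge (i=3, c=6) to (i=4, c=-7): slope -13, span 1
Factored form: p(x) = -7 ⊗ (x ⊕ (-2)) ⊗ (x ⊕ (-2)) ⊗ (x ⊕ (-2)) ⊗ (x ⊕ 13)
Answer: roots = -2 (mult 3), 13 (mult 1)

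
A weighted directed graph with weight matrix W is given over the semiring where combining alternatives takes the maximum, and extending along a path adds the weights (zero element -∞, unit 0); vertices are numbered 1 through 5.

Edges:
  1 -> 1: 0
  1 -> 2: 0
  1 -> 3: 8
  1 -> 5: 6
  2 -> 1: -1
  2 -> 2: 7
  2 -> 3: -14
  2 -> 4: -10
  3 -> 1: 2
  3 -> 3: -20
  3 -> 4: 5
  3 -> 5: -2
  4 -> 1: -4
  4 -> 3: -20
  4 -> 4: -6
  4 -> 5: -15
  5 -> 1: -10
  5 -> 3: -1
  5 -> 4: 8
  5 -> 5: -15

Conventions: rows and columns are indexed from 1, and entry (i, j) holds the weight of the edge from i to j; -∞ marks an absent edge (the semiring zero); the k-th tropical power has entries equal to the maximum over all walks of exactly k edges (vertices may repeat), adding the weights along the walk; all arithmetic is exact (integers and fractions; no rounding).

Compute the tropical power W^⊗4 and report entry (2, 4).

W^⊗2:
  [10, 7, 8, 14, 6]
  [6, 14, 7, -3, 5]
  [2, 2, 10, 6, 8]
  [-4, -4, 4, -7, 2]
  [4, -10, -2, 4, -3]
W^⊗3:
  [10, 14, 18, 14, 16]
  [13, 21, 14, 13, 12]
  [12, 9, 10, 16, 8]
  [6, 3, 4, 10, 2]
  [4, 4, 12, 5, 10]
W^⊗4:
  [20, 21, 18, 24, 16]
  [20, 28, 21, 20, 19]
  [12, 16, 20, 16, 18]
  [6, 10, 14, 10, 12]
  [14, 11, 12, 18, 10]
Key observation: the optimum is the walk 2->2->1->5->4, with weight 7 + (-1) + 6 + 8 = 20.
Optimal value attained by: walk 2->2->1->5->4.
Answer: (W^⊗4)[2][4] = 20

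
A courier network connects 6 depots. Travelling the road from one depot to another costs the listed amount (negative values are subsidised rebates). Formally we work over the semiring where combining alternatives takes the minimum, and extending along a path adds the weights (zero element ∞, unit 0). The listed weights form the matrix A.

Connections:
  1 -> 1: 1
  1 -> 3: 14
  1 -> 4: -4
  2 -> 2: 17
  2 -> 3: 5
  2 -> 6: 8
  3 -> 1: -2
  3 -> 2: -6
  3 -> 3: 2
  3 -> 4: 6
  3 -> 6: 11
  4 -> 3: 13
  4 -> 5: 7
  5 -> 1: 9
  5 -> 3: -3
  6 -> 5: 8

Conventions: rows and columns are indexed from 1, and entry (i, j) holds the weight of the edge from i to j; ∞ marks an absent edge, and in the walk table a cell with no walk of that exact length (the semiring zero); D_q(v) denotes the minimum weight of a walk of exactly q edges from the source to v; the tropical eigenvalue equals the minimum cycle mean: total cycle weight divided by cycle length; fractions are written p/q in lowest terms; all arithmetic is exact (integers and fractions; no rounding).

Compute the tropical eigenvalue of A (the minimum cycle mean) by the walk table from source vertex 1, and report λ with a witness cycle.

q=0: [0, ∞, ∞, ∞, ∞, ∞]
q=1: [1, ∞, 14, -4, ∞, ∞]
q=2: [2, 8, 9, -3, 3, 25]
q=3: [3, 3, 0, -2, 4, 16]
q=4: [-2, -6, 1, -1, 5, 11]
q=5: [-1, -5, -1, -6, 6, 2]
q=6: [-3, -7, 0, -5, 1, 3]
Optimal cycle mean attained by: cycle 1->4->5->3->1, total (-4) + 7 + (-3) + (-2), length 4.
Answer: λ = -1/2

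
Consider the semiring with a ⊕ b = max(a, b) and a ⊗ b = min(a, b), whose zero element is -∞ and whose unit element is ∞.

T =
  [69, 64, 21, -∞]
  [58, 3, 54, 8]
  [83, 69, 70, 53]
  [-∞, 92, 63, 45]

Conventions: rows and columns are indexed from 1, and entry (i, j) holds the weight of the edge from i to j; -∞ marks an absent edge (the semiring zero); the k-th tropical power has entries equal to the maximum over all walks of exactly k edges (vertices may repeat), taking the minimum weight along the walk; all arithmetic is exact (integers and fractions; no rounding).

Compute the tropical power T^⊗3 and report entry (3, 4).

T^⊗2:
  [69, 64, 54, 21]
  [58, 58, 54, 53]
  [70, 69, 70, 53]
  [63, 63, 63, 53]
T^⊗3:
  [69, 64, 54, 53]
  [58, 58, 54, 53]
  [70, 69, 70, 53]
  [63, 63, 63, 53]
Key observation: the optimum is the walk 3->2->3->4, with weight 69 min 54 min 53 = 53.
Optimal value attained by: walk 3->2->3->4.
Answer: (T^⊗3)[3][4] = 53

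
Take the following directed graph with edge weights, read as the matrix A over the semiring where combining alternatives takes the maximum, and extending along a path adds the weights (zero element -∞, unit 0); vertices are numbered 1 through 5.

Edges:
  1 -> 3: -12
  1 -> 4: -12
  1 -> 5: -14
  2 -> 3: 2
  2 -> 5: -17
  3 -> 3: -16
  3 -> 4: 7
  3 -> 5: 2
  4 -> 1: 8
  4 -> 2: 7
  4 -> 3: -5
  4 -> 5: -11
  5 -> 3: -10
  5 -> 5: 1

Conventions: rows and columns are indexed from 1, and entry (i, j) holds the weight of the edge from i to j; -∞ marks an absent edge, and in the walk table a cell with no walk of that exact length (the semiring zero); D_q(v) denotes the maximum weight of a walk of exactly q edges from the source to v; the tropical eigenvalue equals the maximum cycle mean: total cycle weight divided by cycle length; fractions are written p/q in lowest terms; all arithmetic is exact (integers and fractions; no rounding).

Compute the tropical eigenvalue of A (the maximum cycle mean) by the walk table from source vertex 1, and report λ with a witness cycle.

q=0: [0, -∞, -∞, -∞, -∞]
q=1: [-∞, -∞, -12, -12, -14]
q=2: [-4, -5, -17, -5, -10]
q=3: [3, 2, -3, -10, -9]
q=4: [-2, -3, 4, 4, -1]
q=5: [12, 11, -1, 11, 6]
Optimal cycle mean attained by: cycle 2->3->4->2, total 2 + 7 + 7, length 3.
Answer: λ = 16/3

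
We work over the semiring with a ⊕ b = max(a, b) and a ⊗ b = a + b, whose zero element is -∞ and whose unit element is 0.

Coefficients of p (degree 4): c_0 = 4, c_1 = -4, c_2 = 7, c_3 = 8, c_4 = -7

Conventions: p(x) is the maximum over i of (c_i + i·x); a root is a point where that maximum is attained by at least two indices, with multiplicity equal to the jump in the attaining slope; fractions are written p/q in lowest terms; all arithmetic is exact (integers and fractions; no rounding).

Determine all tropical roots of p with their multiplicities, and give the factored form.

hull edge (i=0, c=4) to (i=2, c=7): slope 3/2, span 2
hull edge (i=2, c=7) to (i=3, c=8): slope 1, span 1
hull edge (i=3, c=8) to (i=4, c=-7): slope -15, span 1
Factored form: p(x) = -7 ⊗ (x ⊕ (-3/2)) ⊗ (x ⊕ (-3/2)) ⊗ (x ⊕ (-1)) ⊗ (x ⊕ 15)
Answer: roots = -3/2 (mult 2), -1 (mult 1), 15 (mult 1)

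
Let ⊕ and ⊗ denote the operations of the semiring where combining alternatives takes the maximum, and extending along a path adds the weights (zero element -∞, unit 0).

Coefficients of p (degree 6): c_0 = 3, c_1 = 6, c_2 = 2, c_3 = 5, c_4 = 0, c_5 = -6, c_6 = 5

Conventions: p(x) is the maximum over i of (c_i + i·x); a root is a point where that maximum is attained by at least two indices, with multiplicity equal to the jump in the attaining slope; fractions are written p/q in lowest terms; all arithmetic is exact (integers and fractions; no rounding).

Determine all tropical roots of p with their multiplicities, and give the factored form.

hull edge (i=0, c=3) to (i=1, c=6): slope 3, span 1
hull edge (i=1, c=6) to (i=6, c=5): slope -1/5, span 5
Factored form: p(x) = 5 ⊗ (x ⊕ (-3)) ⊗ (x ⊕ 1/5) ⊗ (x ⊕ 1/5) ⊗ (x ⊕ 1/5) ⊗ (x ⊕ 1/5) ⊗ (x ⊕ 1/5)
Answer: roots = -3 (mult 1), 1/5 (mult 5)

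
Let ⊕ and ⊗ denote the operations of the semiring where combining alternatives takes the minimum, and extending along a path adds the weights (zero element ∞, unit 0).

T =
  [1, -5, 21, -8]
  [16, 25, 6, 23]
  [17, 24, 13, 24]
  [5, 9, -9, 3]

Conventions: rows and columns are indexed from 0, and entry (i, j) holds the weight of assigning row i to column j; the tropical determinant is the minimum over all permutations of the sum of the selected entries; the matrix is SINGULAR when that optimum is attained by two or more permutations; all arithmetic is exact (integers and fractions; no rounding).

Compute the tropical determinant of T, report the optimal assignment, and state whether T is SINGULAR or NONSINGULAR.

σ = (0, 1, 2, 3): 1 + 25 + 13 + 3 = 42
σ = (0, 1, 3, 2): 1 + 25 + 24 + (-9) = 41
σ = (0, 2, 1, 3): 1 + 6 + 24 + 3 = 34
σ = (0, 2, 3, 1): 1 + 6 + 24 + 9 = 40
σ = (0, 3, 1, 2): 1 + 23 + 24 + (-9) = 39
σ = (0, 3, 2, 1): 1 + 23 + 13 + 9 = 46
σ = (1, 0, 2, 3): (-5) + 16 + 13 + 3 = 27
σ = (1, 0, 3, 2): (-5) + 16 + 24 + (-9) = 26
σ = (1, 2, 0, 3): (-5) + 6 + 17 + 3 = 21
σ = (1, 2, 3, 0): (-5) + 6 + 24 + 5 = 30
σ = (1, 3, 0, 2): (-5) + 23 + 17 + (-9) = 26
σ = (1, 3, 2, 0): (-5) + 23 + 13 + 5 = 36
σ = (2, 0, 1, 3): 21 + 16 + 24 + 3 = 64
σ = (2, 0, 3, 1): 21 + 16 + 24 + 9 = 70
σ = (2, 1, 0, 3): 21 + 25 + 17 + 3 = 66
σ = (2, 1, 3, 0): 21 + 25 + 24 + 5 = 75
σ = (2, 3, 0, 1): 21 + 23 + 17 + 9 = 70
σ = (2, 3, 1, 0): 21 + 23 + 24 + 5 = 73
σ = (3, 0, 1, 2): (-8) + 16 + 24 + (-9) = 23
σ = (3, 0, 2, 1): (-8) + 16 + 13 + 9 = 30
σ = (3, 1, 0, 2): (-8) + 25 + 17 + (-9) = 25
σ = (3, 1, 2, 0): (-8) + 25 + 13 + 5 = 35
σ = (3, 2, 0, 1): (-8) + 6 + 17 + 9 = 24
σ = (3, 2, 1, 0): (-8) + 6 + 24 + 5 = 27
Optimal value attained by: σ = (1, 2, 0, 3).
Answer: det⊕(T) = 21; verdict: NONSINGULAR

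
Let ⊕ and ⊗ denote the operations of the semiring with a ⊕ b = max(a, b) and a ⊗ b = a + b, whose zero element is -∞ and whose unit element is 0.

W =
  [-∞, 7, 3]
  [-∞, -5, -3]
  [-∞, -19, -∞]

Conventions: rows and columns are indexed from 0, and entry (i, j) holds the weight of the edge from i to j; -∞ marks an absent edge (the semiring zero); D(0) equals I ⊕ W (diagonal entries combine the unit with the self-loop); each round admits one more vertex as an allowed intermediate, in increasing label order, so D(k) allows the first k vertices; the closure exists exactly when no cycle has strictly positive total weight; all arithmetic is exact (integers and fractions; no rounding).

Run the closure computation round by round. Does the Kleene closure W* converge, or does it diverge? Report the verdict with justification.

D(0):
  [0, 7, 3]
  [-∞, 0, -3]
  [-∞, -19, 0]
D(1):
  [0, 7, 3]
  [-∞, 0, -3]
  [-∞, -19, 0]
D(2):
  [0, 7, 4]
  [-∞, 0, -3]
  [-∞, -19, 0]
D(3):
  [0, 7, 4]
  [-∞, 0, -3]
  [-∞, -19, 0]
Key observation: every diagonal entry stays at the unit through all rounds, so no improving cycle exists.
Answer: CONVERGES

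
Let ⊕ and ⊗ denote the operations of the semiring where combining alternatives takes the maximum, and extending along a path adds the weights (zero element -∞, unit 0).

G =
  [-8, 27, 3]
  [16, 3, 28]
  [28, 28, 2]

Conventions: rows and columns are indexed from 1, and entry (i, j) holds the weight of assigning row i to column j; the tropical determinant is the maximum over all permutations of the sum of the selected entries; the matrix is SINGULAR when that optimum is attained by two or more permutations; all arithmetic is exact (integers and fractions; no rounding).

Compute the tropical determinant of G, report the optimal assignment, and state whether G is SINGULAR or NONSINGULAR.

σ = (1, 2, 3): (-8) + 3 + 2 = -3
σ = (1, 3, 2): (-8) + 28 + 28 = 48
σ = (2, 1, 3): 27 + 16 + 2 = 45
σ = (2, 3, 1): 27 + 28 + 28 = 83
σ = (3, 1, 2): 3 + 16 + 28 = 47
σ = (3, 2, 1): 3 + 3 + 28 = 34
Optimal value attained by: σ = (2, 3, 1).
Answer: det⊕(G) = 83; verdict: NONSINGULAR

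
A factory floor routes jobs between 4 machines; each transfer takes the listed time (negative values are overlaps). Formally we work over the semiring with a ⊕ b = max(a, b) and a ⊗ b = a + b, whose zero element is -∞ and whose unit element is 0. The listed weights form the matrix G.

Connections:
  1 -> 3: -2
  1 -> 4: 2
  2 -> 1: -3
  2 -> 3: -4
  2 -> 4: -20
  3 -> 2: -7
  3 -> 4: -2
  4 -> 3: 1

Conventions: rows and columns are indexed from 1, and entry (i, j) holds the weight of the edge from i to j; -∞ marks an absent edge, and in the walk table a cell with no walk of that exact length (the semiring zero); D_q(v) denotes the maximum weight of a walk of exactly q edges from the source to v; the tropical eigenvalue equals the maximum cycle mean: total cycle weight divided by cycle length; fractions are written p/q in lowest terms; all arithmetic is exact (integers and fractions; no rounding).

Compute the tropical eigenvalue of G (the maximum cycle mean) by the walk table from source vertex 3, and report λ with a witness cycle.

q=0: [-∞, -∞, 0, -∞]
q=1: [-∞, -7, -∞, -2]
q=2: [-10, -∞, -1, -27]
q=3: [-∞, -8, -12, -3]
q=4: [-11, -19, -2, -14]
Optimal cycle mean attained by: cycle 3->4->3, total (-2) + 1, length 2.
Answer: λ = -1/2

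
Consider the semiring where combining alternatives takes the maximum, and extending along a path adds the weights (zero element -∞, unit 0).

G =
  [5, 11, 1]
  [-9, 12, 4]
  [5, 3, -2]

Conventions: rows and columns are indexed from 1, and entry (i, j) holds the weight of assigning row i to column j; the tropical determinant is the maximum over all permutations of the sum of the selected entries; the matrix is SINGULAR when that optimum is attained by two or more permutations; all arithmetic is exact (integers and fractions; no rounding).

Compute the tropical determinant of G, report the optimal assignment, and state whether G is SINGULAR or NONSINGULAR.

σ = (1, 2, 3): 5 + 12 + (-2) = 15
σ = (1, 3, 2): 5 + 4 + 3 = 12
σ = (2, 1, 3): 11 + (-9) + (-2) = 0
σ = (2, 3, 1): 11 + 4 + 5 = 20
σ = (3, 1, 2): 1 + (-9) + 3 = -5
σ = (3, 2, 1): 1 + 12 + 5 = 18
Optimal value attained by: σ = (2, 3, 1).
Answer: det⊕(G) = 20; verdict: NONSINGULAR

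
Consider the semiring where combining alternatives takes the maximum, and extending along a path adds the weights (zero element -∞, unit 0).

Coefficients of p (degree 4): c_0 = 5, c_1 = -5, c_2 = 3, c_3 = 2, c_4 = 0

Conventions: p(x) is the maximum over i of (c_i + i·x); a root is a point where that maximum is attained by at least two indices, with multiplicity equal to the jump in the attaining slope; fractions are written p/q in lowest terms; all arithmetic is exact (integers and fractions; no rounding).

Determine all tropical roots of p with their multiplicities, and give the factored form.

hull edge (i=0, c=5) to (i=3, c=2): slope -1, span 3
hull edge (i=3, c=2) to (i=4, c=0): slope -2, span 1
Factored form: p(x) = 0 ⊗ (x ⊕ 1) ⊗ (x ⊕ 1) ⊗ (x ⊕ 1) ⊗ (x ⊕ 2)
Answer: roots = 1 (mult 3), 2 (mult 1)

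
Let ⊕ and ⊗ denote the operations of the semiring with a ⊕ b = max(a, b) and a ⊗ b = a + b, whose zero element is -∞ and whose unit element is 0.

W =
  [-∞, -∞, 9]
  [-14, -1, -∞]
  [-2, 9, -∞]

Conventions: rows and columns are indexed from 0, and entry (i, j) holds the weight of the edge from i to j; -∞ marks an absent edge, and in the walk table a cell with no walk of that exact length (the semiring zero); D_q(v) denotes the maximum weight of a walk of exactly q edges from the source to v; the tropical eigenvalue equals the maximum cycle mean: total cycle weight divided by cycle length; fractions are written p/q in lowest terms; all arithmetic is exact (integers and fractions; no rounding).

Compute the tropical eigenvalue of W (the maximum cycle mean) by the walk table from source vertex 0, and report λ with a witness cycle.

q=0: [0, -∞, -∞]
q=1: [-∞, -∞, 9]
q=2: [7, 18, -∞]
q=3: [4, 17, 16]
Optimal cycle mean attained by: cycle 0->2->0, total 9 + (-2), length 2.
Answer: λ = 7/2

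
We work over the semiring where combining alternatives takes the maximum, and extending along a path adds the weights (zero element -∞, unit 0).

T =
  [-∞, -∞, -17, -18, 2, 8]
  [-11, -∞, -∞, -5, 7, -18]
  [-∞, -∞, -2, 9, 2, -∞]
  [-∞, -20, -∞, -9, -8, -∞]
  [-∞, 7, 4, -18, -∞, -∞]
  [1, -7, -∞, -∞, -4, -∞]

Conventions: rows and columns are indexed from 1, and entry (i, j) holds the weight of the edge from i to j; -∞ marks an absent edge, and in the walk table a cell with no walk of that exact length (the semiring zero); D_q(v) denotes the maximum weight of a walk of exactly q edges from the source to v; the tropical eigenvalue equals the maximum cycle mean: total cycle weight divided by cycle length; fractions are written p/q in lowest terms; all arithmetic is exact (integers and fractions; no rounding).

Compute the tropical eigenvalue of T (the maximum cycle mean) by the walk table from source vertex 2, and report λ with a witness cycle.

q=0: [-∞, 0, -∞, -∞, -∞, -∞]
q=1: [-11, -∞, -∞, -5, 7, -18]
q=2: [-17, 14, 11, -11, -9, -3]
q=3: [3, -2, 9, 20, 21, -4]
q=4: [-3, 28, 25, 18, 12, 11]
q=5: [17, 19, 23, 34, 35, 10]
q=6: [11, 42, 39, 32, 26, 25]
Optimal cycle mean attained by: cycle 2->5->2, total 7 + 7, length 2.
Answer: λ = 7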